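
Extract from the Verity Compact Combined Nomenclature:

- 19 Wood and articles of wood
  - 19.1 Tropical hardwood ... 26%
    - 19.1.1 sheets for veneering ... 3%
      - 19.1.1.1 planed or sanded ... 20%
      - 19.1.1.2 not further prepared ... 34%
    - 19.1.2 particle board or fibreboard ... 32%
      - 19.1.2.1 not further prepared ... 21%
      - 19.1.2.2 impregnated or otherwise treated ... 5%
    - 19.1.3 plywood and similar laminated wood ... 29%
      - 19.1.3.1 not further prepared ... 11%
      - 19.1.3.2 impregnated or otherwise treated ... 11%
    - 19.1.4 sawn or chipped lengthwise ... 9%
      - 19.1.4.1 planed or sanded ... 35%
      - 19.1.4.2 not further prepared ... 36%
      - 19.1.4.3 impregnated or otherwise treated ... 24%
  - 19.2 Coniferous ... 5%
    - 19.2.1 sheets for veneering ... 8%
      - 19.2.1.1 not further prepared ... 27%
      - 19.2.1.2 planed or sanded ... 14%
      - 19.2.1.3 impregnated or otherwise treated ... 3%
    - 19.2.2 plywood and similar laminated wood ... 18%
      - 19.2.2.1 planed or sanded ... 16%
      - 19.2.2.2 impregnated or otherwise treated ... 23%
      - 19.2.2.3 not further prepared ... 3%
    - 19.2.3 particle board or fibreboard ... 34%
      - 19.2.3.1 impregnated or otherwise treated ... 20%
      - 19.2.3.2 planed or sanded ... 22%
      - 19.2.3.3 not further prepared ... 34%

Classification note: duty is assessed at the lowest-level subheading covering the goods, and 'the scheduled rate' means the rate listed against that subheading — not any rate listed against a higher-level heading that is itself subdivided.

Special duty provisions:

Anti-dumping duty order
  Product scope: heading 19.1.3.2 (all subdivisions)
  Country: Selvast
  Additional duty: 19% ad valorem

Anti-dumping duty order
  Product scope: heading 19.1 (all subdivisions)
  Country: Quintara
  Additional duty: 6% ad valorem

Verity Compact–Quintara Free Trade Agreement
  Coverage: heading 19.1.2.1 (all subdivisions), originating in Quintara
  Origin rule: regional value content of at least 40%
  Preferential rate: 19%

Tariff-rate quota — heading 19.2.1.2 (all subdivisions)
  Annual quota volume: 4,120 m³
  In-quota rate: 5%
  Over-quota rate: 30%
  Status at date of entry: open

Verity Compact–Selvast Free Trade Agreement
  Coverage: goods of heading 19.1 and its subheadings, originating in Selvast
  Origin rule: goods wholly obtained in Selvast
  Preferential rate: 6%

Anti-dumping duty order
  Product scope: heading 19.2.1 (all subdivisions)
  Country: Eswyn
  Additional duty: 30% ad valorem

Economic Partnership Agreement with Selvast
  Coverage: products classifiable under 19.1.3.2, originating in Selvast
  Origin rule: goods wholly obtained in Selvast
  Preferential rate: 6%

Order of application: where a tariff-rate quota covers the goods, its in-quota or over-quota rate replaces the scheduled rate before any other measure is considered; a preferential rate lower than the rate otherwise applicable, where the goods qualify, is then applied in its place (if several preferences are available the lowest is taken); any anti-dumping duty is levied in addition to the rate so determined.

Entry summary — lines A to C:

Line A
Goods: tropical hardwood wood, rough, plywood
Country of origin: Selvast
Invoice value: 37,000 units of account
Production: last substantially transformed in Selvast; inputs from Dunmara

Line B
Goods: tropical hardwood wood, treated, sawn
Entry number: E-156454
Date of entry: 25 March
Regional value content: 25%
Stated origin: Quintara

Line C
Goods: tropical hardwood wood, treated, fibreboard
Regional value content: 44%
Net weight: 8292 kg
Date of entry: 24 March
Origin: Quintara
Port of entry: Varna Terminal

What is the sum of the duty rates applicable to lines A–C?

Line A: tropical hardwood → 19.1; plywood → 19.1.3; rough → 19.1.3.1. Scheduled 11%. Selvast agreement on 19.1: not wholly obtained; Selvast agreement on 19.1.3.2: 19.1.3.1 not covered. → 11%.
Line B: tropical hardwood → 19.1; sawn → 19.1.4; treated → 19.1.4.3. Scheduled 24%. Quintara agreement on 19.1.2.1: 19.1.4.3 not covered; anti-dumping (Quintara, 19.1): +6%; total 24% + 6% = 30%. → 30%.
Line C: tropical hardwood → 19.1; fibreboard → 19.1.2; treated → 19.1.2.2. Scheduled 5%. Quintara agreement on 19.1.2.1: 19.1.2.2 not covered; anti-dumping (Quintara, 19.1): +6%; total 5% + 6% = 11%. → 11%.
Sum: 11% + 30% + 11% = 52%.

52%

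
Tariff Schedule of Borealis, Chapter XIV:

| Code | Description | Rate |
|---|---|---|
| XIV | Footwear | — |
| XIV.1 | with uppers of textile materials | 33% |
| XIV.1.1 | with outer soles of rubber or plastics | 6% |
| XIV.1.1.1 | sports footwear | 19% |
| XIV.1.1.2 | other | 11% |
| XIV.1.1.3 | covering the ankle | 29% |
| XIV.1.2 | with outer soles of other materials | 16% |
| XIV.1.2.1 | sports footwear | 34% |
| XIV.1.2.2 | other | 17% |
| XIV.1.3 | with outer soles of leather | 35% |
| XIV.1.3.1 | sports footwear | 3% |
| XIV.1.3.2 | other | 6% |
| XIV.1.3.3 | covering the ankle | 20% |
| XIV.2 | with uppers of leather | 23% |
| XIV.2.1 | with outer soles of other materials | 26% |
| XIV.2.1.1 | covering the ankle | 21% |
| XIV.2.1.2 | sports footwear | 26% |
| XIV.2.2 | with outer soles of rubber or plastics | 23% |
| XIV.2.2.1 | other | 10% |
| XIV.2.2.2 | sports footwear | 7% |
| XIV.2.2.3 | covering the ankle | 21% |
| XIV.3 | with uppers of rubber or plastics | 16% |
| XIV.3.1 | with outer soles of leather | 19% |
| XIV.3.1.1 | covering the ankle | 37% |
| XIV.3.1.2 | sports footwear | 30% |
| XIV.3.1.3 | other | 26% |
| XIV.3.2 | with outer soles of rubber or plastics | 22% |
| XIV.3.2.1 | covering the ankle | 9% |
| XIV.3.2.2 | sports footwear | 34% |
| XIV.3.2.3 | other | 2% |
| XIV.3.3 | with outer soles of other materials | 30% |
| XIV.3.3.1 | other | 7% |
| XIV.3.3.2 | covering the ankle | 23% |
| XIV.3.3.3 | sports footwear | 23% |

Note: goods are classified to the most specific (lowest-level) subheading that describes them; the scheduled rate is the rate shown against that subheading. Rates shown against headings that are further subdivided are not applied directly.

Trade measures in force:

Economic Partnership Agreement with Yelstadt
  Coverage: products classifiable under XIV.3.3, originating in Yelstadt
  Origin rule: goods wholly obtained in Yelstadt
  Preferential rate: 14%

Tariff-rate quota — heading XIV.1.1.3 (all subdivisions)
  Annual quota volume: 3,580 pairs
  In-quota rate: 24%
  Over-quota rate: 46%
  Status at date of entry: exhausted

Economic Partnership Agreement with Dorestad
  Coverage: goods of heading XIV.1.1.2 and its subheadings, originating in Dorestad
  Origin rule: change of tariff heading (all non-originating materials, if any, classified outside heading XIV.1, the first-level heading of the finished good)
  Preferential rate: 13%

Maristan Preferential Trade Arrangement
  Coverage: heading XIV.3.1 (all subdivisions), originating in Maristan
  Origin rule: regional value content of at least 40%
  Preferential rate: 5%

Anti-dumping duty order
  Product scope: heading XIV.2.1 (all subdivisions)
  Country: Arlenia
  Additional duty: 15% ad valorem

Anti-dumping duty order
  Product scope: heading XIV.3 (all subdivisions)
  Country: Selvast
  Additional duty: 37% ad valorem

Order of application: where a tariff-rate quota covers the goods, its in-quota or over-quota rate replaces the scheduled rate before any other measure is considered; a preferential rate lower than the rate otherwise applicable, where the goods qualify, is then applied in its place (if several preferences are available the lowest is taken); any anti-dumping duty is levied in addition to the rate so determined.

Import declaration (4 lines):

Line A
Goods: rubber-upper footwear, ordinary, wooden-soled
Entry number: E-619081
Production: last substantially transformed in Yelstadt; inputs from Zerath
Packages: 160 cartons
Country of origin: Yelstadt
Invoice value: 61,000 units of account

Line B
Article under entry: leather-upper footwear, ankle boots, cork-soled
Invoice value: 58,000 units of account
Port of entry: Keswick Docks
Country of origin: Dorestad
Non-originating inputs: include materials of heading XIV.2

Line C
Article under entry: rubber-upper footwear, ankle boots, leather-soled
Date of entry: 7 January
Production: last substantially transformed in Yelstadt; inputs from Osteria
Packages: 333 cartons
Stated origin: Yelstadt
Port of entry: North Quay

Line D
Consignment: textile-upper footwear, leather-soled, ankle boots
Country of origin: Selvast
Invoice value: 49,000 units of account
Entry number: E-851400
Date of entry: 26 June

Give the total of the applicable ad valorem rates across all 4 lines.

85%

Line A: rubber-upper → XIV.3; wooden-soled → XIV.3.3; ordinary → XIV.3.3.1. Scheduled 7%. Yelstadt agreement on XIV.3.3: not wholly obtained. → 7%.
Line B: leather-upper → XIV.2; cork-soled → XIV.2.1; ankle boots → XIV.2.1.1. Scheduled 21%. Dorestad agreement on XIV.1.1.2: XIV.2.1.1 not covered. → 21%.
Line C: rubber-upper → XIV.3; leather-soled → XIV.3.1; ankle boots → XIV.3.1.1. Scheduled 37%. Yelstadt agreement on XIV.3.3: XIV.3.1.1 not covered. → 37%.
Line D: textile-upper → XIV.1; leather-soled → XIV.1.3; ankle boots → XIV.1.3.3. Scheduled 20%. No special measure applies. → 20%.
Sum: 7% + 21% + 37% + 20% = 85%.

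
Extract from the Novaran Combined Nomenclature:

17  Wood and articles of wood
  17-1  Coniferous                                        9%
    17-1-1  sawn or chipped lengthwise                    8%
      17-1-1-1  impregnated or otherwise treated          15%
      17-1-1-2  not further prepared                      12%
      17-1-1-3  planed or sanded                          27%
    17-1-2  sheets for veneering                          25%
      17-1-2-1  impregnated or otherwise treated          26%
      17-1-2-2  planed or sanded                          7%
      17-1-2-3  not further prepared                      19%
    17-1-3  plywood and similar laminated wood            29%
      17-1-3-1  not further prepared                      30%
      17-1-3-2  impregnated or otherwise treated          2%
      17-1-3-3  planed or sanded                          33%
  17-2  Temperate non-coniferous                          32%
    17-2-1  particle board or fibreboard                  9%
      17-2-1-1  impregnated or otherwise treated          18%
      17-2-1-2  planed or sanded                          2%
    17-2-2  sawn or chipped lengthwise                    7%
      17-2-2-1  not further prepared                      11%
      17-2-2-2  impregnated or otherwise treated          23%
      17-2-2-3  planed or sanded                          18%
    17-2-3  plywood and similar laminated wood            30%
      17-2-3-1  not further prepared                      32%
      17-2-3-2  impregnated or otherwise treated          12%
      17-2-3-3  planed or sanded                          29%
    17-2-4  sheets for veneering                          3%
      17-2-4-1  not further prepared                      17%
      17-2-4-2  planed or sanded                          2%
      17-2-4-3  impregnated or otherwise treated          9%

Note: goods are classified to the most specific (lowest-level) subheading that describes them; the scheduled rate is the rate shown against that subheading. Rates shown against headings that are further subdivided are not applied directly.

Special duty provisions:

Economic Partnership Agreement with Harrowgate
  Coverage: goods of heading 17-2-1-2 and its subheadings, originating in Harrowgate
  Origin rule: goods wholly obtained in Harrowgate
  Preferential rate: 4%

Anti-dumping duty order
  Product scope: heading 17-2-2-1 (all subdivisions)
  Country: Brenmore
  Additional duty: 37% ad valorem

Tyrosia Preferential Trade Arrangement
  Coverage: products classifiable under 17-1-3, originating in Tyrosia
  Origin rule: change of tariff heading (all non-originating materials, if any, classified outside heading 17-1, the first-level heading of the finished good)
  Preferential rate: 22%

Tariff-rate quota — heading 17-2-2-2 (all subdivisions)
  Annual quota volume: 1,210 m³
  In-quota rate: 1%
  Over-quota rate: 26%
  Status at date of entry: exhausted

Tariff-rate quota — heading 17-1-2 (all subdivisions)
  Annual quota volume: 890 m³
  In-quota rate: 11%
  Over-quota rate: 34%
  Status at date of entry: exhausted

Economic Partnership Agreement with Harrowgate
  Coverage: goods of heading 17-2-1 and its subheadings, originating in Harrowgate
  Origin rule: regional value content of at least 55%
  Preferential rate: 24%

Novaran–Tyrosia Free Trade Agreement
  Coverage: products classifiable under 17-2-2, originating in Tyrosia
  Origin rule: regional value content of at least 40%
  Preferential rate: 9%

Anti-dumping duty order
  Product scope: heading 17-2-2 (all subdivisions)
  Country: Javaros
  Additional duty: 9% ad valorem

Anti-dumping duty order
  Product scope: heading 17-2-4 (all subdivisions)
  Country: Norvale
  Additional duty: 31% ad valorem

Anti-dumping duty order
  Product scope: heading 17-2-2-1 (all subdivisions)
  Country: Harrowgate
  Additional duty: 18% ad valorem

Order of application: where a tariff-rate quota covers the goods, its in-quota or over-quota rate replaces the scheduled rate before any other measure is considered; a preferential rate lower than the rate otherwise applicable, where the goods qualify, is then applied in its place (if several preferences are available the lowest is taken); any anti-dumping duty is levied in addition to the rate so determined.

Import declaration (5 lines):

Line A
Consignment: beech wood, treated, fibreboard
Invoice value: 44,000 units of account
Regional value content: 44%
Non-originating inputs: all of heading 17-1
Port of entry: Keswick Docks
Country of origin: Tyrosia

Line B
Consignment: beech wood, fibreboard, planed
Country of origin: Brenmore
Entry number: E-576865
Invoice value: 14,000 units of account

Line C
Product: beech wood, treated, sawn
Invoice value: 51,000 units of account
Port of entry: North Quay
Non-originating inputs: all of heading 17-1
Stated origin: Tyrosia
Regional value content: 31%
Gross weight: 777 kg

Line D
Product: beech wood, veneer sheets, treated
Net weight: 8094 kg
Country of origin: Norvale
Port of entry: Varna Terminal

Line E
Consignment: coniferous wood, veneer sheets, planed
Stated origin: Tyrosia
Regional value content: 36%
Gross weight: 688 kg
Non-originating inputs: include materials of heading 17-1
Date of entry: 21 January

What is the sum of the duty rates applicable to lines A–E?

Line A: beech → 17-2; fibreboard → 17-2-1; treated → 17-2-1-1. Scheduled 18%. Tyrosia agreement on 17-1-3: 17-2-1-1 not covered; Tyrosia agreement on 17-2-2: 17-2-1-1 not covered. → 18%.
Line B: beech → 17-2; fibreboard → 17-2-1; planed → 17-2-1-2. Scheduled 2%. No special measure applies. → 2%.
Line C: beech → 17-2; sawn → 17-2-2; treated → 17-2-2-2. Scheduled 23%. quota on 17-2-2-2 exhausted → over-quota 26%; Tyrosia agreement on 17-1-3: 17-2-2-2 not covered; Tyrosia agreement on 17-2-2: RVC < 40%. → 26%.
Line D: beech → 17-2; veneer sheets → 17-2-4; treated → 17-2-4-3. Scheduled 9%. anti-dumping (Norvale, 17-2-4): +31%; total 9% + 31% = 40%. → 40%.
Line E: coniferous → 17-1; veneer sheets → 17-1-2; planed → 17-1-2-2. Scheduled 7%. quota on 17-1-2 exhausted → over-quota 34%; Tyrosia agreement on 17-1-3: 17-1-2-2 not covered; Tyrosia agreement on 17-2-2: 17-1-2-2 not covered. → 34%.
Sum: 18% + 2% + 26% + 40% + 34% = 120%.

120%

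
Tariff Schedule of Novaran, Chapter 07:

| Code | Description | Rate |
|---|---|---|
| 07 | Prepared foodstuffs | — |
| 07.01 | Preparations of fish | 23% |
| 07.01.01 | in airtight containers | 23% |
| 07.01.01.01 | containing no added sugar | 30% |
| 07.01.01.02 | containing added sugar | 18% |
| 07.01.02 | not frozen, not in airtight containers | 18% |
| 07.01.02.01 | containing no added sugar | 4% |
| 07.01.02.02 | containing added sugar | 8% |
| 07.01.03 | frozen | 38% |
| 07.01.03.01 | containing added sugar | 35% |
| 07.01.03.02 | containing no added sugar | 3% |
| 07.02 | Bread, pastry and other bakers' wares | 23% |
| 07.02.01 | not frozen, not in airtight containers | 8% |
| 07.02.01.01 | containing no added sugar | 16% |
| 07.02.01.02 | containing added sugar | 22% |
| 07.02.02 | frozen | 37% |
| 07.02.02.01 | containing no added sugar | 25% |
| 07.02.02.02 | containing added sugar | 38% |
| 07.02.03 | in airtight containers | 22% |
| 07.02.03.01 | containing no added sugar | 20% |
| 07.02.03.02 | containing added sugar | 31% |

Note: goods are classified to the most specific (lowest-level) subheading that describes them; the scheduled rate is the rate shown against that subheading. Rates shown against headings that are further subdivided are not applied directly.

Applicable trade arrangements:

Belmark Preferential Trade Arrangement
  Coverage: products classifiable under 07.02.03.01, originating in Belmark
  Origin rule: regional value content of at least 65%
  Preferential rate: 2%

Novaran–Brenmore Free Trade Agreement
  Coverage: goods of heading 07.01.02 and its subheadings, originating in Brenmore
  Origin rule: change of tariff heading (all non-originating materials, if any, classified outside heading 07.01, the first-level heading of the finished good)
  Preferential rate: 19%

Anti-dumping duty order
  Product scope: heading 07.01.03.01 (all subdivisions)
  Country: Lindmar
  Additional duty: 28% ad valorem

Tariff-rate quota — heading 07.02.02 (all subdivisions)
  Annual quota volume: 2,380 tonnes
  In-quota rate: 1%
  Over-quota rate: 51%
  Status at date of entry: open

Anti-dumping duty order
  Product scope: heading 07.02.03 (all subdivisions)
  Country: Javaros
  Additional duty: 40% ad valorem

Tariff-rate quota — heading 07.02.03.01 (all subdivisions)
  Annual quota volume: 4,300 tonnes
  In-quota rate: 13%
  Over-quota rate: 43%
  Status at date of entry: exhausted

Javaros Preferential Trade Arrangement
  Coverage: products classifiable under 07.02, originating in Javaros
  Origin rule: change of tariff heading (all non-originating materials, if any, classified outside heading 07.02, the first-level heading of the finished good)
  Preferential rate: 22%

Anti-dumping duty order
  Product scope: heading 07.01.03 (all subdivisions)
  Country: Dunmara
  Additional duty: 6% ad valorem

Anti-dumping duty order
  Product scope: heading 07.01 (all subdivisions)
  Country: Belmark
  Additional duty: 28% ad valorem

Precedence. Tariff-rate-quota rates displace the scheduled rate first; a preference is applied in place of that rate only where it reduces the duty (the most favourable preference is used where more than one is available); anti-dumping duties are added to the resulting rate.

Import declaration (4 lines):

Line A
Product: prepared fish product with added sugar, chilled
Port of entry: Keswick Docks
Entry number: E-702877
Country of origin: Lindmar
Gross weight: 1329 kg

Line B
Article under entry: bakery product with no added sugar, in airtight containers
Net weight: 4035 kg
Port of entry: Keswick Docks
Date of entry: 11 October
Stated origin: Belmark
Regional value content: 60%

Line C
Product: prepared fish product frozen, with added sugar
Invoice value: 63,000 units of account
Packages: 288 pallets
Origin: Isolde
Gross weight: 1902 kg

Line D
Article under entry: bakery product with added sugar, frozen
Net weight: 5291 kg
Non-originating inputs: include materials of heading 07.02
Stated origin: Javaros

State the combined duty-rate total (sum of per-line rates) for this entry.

87%

Line A: prepared fish product → 07.01; chilled → 07.01.02; with added sugar → 07.01.02.02. Scheduled 8%. No special measure applies. → 8%.
Line B: bakery product → 07.02; in airtight containers → 07.02.03; with no added sugar → 07.02.03.01. Scheduled 20%. quota on 07.02.03.01 exhausted → over-quota 43%; Belmark agreement on 07.02.03.01: RVC < 65%. → 43%.
Line C: prepared fish product → 07.01; frozen → 07.01.03; with added sugar → 07.01.03.01. Scheduled 35%. No special measure applies. → 35%.
Line D: bakery product → 07.02; frozen → 07.02.02; with added sugar → 07.02.02.02. Scheduled 38%. quota on 07.02.02 open → in-quota 1%; Javaros agreement on 07.02: CTH not met. → 1%.
Sum: 8% + 43% + 35% + 1% = 87%.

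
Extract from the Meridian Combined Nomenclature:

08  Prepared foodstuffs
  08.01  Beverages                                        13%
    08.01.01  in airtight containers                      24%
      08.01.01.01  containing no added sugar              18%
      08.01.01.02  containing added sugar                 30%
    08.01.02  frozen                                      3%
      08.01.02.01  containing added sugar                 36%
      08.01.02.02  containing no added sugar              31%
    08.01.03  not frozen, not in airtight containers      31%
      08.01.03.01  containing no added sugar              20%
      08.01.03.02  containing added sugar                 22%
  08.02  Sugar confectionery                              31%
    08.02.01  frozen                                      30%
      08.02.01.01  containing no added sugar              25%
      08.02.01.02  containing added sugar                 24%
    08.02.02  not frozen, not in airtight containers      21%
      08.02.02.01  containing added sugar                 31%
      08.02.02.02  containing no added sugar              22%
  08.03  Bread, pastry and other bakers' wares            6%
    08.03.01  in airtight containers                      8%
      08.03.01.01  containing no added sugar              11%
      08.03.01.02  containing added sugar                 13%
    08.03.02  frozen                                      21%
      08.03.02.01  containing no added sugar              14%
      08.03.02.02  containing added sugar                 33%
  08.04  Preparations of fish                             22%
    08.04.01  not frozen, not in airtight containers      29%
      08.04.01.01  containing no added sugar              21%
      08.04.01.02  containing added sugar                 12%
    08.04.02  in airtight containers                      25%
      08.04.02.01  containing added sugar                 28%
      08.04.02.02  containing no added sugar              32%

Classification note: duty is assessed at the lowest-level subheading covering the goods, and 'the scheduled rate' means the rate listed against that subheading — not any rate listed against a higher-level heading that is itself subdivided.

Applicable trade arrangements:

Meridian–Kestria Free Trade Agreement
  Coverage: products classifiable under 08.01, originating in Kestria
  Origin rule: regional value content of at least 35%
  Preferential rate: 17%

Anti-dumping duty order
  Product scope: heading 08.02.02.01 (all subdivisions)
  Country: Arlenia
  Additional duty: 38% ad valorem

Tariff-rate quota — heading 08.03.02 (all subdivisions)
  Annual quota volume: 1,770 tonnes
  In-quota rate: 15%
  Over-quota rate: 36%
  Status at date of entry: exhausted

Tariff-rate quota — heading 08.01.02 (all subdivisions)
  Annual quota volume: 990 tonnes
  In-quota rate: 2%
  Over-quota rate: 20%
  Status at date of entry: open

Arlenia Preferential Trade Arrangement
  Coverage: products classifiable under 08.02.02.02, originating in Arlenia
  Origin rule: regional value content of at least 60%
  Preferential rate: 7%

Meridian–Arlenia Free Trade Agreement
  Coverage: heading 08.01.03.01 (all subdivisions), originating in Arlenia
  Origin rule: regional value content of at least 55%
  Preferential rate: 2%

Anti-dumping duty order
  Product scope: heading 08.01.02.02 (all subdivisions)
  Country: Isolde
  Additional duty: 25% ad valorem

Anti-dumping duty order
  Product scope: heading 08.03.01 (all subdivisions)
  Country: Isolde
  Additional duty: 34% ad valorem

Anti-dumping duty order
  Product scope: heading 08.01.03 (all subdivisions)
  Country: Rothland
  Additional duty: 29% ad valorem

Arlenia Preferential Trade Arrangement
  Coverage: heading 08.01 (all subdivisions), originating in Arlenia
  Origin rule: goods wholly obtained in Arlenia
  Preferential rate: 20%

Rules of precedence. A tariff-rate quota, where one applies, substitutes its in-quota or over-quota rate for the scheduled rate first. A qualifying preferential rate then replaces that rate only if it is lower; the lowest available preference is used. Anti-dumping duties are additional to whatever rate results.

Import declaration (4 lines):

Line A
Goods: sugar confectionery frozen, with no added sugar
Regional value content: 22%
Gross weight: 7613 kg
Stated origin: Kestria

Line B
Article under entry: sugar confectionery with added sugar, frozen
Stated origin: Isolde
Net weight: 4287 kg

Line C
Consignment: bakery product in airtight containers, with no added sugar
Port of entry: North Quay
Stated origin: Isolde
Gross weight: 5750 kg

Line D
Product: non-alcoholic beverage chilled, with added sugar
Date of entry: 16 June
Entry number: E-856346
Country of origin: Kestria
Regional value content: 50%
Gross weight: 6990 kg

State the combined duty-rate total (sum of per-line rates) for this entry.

111%

Line A: sugar confectionery → 08.02; frozen → 08.02.01; with no added sugar → 08.02.01.01. Scheduled 25%. Kestria agreement on 08.01: 08.02.01.01 not covered. → 25%.
Line B: sugar confectionery → 08.02; frozen → 08.02.01; with added sugar → 08.02.01.02. Scheduled 24%. No special measure applies. → 24%.
Line C: bakery product → 08.03; in airtight containers → 08.03.01; with no added sugar → 08.03.01.01. Scheduled 11%. anti-dumping (Isolde, 08.03.01): +34%; total 11% + 34% = 45%. → 45%.
Line D: non-alcoholic beverage → 08.01; chilled → 08.01.03; with added sugar → 08.01.03.02. Scheduled 22%. Kestria agreement on 08.01: RVC ≥ 35% → 17% available; preferential 17%. → 17%.
Sum: 25% + 24% + 45% + 17% = 111%.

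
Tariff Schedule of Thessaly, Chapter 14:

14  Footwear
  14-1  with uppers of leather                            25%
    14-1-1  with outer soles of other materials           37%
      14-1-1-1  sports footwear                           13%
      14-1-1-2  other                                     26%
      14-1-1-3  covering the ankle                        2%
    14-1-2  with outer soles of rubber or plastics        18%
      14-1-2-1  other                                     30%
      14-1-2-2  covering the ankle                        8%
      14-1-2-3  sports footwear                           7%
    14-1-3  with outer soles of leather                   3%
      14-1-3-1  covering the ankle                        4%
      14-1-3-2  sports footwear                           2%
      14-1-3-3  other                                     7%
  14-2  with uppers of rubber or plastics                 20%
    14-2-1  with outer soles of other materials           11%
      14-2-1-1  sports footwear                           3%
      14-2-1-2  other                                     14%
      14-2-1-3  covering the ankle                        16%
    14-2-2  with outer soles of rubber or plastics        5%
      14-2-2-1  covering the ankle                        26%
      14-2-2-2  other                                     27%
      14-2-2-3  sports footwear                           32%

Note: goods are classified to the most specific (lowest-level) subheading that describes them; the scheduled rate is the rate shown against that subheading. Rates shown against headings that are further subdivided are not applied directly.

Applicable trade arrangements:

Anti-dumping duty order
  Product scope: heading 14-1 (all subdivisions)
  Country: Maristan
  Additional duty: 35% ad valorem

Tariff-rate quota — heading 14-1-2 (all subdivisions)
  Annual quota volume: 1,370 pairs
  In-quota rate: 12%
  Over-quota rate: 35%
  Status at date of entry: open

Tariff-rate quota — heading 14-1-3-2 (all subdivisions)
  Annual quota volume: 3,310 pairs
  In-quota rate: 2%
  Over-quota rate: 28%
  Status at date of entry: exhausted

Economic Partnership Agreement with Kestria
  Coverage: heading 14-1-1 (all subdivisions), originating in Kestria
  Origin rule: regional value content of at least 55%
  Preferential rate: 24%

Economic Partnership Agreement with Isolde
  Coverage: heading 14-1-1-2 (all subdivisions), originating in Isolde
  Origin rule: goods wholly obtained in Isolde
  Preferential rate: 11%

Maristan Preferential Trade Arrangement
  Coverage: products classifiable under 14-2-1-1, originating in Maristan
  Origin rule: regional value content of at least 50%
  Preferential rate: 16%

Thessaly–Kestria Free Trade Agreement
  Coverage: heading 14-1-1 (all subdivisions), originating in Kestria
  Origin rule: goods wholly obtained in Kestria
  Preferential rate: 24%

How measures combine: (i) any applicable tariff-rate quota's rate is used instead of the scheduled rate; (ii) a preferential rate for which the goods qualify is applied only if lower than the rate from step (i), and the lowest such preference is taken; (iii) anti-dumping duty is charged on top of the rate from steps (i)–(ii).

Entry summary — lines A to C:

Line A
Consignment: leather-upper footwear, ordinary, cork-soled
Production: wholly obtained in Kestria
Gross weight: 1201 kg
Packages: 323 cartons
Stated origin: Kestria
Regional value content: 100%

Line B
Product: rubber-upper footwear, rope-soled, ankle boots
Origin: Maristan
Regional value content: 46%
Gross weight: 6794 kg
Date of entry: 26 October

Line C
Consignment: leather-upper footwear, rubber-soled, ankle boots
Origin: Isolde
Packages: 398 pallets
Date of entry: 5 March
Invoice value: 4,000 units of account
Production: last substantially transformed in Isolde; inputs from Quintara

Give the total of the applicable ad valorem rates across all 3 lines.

52%

Line A: leather-upper → 14-1; cork-soled → 14-1-1; ordinary → 14-1-1-2. Scheduled 26%. Kestria agreement on 14-1-1: RVC ≥ 55% → 24% available; Kestria agreement on 14-1-1: wholly obtained → 24% available; preferential 24%. → 24%.
Line B: rubber-upper → 14-2; rope-soled → 14-2-1; ankle boots → 14-2-1-3. Scheduled 16%. Maristan agreement on 14-2-1-1: 14-2-1-3 not covered. → 16%.
Line C: leather-upper → 14-1; rubber-soled → 14-1-2; ankle boots → 14-1-2-2. Scheduled 8%. quota on 14-1-2 open → in-quota 12%; Isolde agreement on 14-1-1-2: 14-1-2-2 not covered. → 12%.
Sum: 24% + 16% + 12% = 52%.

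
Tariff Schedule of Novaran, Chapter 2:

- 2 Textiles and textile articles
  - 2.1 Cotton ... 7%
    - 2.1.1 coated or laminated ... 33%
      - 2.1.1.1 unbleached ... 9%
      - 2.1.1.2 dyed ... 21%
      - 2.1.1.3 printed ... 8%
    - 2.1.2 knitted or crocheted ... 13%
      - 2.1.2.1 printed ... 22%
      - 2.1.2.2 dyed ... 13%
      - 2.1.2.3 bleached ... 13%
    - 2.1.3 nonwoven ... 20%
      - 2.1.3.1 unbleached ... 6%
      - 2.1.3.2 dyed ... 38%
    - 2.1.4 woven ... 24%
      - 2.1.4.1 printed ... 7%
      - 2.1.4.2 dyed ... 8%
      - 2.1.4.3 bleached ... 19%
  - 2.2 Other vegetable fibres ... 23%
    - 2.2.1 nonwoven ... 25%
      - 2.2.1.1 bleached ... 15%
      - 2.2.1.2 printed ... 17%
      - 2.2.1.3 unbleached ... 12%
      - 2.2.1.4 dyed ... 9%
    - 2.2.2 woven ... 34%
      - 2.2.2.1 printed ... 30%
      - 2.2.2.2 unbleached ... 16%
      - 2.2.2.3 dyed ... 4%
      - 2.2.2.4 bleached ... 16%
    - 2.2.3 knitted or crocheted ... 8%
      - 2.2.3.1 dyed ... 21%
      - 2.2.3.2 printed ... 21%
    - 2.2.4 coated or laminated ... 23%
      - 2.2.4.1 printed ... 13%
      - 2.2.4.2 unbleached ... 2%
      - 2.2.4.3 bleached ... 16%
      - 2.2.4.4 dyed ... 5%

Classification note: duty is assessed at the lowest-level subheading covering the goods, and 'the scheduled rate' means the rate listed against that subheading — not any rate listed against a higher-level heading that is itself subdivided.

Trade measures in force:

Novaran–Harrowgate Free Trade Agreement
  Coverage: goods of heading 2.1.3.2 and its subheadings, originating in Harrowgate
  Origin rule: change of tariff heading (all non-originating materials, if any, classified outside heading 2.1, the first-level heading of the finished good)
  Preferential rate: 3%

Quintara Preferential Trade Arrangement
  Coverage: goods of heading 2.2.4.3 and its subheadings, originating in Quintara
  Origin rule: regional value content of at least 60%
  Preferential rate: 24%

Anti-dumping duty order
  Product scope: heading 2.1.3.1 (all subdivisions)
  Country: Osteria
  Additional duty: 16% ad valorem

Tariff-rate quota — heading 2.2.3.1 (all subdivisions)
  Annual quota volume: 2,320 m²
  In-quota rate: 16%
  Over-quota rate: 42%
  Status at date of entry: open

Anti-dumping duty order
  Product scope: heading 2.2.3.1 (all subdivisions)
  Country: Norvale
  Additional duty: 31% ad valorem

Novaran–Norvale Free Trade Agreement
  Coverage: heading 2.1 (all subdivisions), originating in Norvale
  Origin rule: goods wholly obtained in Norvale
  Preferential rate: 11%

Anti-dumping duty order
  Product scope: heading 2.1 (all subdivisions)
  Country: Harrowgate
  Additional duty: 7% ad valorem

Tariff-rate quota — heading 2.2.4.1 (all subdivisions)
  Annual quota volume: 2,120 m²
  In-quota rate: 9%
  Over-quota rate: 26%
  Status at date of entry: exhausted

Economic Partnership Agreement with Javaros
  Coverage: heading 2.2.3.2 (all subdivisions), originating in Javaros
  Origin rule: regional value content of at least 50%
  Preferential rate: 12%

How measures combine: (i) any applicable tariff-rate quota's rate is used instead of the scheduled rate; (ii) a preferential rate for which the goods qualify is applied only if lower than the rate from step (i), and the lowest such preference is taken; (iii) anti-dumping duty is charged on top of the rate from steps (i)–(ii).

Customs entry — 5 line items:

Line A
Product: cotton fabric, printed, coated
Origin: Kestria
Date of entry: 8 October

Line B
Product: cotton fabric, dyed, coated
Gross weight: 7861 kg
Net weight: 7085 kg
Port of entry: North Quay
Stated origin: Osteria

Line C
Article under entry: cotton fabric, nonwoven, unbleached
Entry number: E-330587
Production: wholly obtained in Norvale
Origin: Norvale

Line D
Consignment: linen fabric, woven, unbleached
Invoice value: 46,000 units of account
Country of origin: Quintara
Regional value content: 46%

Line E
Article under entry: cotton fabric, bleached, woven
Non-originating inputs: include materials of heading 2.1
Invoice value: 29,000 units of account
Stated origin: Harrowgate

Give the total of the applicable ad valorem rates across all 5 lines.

77%

Line A: cotton → 2.1; coated → 2.1.1; printed → 2.1.1.3. Scheduled 8%. No special measure applies. → 8%.
Line B: cotton → 2.1; coated → 2.1.1; dyed → 2.1.1.2. Scheduled 21%. No special measure applies. → 21%.
Line C: cotton → 2.1; nonwoven → 2.1.3; unbleached → 2.1.3.1. Scheduled 6%. Norvale agreement on 2.1: wholly obtained → 11% available; preference 11% not lower than 6% → no reduction. → 6%.
Line D: linen → 2.2; woven → 2.2.2; unbleached → 2.2.2.2. Scheduled 16%. Quintara agreement on 2.2.4.3: 2.2.2.2 not covered. → 16%.
Line E: cotton → 2.1; woven → 2.1.4; bleached → 2.1.4.3. Scheduled 19%. Harrowgate agreement on 2.1.3.2: 2.1.4.3 not covered; anti-dumping (Harrowgate, 2.1): +7%; total 19% + 7% = 26%. → 26%.
Sum: 8% + 21% + 6% + 16% + 26% = 77%.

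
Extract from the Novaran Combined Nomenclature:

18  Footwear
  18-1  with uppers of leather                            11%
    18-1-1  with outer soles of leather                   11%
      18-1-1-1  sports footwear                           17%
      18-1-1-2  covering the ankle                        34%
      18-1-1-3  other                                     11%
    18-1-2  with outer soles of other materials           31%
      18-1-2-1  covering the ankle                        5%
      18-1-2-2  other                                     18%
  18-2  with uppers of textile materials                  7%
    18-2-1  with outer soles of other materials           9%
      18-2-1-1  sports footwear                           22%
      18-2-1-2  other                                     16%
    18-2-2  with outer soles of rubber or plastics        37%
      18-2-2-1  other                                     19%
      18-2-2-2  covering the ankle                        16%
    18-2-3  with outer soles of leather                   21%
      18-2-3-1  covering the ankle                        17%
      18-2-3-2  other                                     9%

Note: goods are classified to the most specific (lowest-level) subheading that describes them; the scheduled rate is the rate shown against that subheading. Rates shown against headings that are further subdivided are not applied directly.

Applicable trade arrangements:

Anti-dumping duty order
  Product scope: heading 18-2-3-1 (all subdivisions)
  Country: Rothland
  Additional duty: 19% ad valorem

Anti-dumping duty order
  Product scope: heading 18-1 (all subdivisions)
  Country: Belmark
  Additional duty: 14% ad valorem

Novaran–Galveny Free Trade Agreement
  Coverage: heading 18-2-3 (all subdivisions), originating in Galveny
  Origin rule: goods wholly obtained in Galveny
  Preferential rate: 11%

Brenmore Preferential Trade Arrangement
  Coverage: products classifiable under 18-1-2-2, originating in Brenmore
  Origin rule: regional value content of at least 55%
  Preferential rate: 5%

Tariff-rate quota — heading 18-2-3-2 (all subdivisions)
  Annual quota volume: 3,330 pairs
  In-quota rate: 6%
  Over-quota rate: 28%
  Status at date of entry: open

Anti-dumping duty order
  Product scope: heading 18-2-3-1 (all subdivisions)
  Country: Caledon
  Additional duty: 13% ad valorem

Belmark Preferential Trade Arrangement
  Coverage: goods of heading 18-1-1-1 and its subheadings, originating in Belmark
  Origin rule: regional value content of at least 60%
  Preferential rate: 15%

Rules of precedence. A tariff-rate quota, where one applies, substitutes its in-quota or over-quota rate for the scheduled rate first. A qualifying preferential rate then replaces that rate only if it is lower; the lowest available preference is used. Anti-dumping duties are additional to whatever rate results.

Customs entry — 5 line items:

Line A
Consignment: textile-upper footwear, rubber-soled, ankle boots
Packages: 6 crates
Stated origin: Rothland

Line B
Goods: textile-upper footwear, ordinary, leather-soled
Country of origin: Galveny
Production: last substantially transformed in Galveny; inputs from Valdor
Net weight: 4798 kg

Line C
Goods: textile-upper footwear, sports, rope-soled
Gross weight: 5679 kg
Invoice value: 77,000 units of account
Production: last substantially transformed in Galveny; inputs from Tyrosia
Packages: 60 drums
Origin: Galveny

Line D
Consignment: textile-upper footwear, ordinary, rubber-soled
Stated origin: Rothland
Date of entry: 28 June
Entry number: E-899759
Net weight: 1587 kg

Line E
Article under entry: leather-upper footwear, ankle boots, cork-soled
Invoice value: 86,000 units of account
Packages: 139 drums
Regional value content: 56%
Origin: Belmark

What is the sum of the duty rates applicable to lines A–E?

Line A: textile-upper → 18-2; rubber-soled → 18-2-2; ankle boots → 18-2-2-2. Scheduled 16%. No special measure applies. → 16%.
Line B: textile-upper → 18-2; leather-soled → 18-2-3; ordinary → 18-2-3-2. Scheduled 9%. quota on 18-2-3-2 open → in-quota 6%; Galveny agreement on 18-2-3: not wholly obtained. → 6%.
Line C: textile-upper → 18-2; rope-soled → 18-2-1; sports → 18-2-1-1. Scheduled 22%. Galveny agreement on 18-2-3: 18-2-1-1 not covered. → 22%.
Line D: textile-upper → 18-2; rubber-soled → 18-2-2; ordinary → 18-2-2-1. Scheduled 19%. No special measure applies. → 19%.
Line E: leather-upper → 18-1; cork-soled → 18-1-2; ankle boots → 18-1-2-1. Scheduled 5%. Belmark agreement on 18-1-1-1: 18-1-2-1 not covered; anti-dumping (Belmark, 18-1): +14%; total 5% + 14% = 19%. → 19%.
Sum: 16% + 6% + 22% + 19% + 19% = 82%.

82%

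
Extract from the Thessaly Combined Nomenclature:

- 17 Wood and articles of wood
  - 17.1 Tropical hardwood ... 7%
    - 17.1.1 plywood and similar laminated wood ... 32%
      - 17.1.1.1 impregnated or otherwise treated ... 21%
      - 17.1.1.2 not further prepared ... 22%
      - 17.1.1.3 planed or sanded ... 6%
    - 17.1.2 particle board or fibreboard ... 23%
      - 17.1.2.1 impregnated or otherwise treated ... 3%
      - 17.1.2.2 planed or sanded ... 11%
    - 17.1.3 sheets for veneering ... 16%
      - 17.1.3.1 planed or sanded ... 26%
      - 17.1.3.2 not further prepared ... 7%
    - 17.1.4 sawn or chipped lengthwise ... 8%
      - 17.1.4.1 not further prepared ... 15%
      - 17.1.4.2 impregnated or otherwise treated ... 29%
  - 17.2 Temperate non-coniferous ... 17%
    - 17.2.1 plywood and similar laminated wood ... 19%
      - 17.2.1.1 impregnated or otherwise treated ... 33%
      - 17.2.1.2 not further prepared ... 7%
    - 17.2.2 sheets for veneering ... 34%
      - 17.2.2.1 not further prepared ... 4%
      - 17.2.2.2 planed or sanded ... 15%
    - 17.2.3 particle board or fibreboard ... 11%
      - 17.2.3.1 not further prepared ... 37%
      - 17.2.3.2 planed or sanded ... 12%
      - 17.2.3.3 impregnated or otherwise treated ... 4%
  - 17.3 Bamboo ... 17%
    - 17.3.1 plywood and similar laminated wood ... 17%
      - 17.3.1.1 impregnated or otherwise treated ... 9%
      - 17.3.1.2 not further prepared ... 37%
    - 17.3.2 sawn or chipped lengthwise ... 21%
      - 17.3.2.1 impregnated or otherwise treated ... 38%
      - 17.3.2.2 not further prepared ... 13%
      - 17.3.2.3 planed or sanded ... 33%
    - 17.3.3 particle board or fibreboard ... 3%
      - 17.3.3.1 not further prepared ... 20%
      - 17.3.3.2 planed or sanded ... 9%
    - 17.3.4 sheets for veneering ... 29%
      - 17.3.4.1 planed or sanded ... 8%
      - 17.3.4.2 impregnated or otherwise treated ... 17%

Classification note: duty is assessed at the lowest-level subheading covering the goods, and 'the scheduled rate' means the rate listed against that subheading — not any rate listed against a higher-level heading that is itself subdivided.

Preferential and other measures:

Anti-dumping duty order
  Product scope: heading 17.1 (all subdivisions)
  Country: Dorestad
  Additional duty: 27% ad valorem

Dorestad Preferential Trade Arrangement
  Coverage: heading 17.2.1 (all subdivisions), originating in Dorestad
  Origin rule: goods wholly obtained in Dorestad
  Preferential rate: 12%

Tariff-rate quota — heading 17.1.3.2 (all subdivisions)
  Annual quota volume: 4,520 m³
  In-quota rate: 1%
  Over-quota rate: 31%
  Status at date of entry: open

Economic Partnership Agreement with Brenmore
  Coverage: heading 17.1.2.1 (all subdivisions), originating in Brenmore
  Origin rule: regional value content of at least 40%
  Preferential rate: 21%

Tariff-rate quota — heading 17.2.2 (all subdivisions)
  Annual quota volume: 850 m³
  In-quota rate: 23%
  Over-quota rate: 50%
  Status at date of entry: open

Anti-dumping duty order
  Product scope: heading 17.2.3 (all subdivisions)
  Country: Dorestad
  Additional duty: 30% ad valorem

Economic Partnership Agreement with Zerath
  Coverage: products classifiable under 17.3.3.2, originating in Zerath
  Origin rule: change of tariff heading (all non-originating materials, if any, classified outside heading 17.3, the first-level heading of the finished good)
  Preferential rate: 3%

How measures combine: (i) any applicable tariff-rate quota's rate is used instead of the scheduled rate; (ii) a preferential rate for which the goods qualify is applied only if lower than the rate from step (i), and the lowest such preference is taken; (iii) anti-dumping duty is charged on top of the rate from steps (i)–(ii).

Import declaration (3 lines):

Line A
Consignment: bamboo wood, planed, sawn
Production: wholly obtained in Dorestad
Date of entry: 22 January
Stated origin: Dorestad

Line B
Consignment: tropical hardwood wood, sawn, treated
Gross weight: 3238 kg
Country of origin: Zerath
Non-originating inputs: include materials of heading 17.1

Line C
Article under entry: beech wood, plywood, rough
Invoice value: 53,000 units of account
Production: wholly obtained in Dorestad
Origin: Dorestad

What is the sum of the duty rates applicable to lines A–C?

Line A: bamboo → 17.3; sawn → 17.3.2; planed → 17.3.2.3. Scheduled 33%. Dorestad agreement on 17.2.1: 17.3.2.3 not covered. → 33%.
Line B: tropical hardwood → 17.1; sawn → 17.1.4; treated → 17.1.4.2. Scheduled 29%. Zerath agreement on 17.3.3.2: 17.1.4.2 not covered. → 29%.
Line C: beech → 17.2; plywood → 17.2.1; rough → 17.2.1.2. Scheduled 7%. Dorestad agreement on 17.2.1: wholly obtained → 12% available; preference 12% not lower than 7% → no reduction. → 7%.
Sum: 33% + 29% + 7% = 69%.

69%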